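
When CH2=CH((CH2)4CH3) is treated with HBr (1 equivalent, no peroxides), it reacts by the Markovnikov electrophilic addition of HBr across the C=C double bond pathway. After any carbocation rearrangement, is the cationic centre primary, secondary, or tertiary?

Step 1: The π electrons of the C=C bond attack a proton of HBr; Markovnikov addition places the new C–H on the less-substituted alkene carbon, so the positive charge ends up on the more-substituted carbon — a secondary carbocation. The H–Br bond breaks heterolytically, releasing Br⁻.
No single 1,2-shift to an adjacent carbon would give a more-substituted cation, so no rearrangement occurs.

secondary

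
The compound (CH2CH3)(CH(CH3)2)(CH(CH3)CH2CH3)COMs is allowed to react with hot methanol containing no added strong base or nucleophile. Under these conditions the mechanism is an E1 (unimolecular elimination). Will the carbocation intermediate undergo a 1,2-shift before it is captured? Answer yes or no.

no

The first-formed carbocation is tertiary.
No single 1,2-shift to an adjacent carbon would produce a more-substituted cation than the one already present, so no rearrangement occurs.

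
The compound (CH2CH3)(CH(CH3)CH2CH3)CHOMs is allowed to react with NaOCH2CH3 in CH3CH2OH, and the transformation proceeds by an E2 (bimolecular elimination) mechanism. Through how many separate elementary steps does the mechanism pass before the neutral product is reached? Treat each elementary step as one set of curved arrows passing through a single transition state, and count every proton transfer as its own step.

1

Step 1: The strong base CH3CH2O⁻ removes a β-hydrogen; in the same concerted event the electrons of the breaking C–H bond form the new π(C=C) bond and the C–O σ-bond breaks, expelling MsO⁻. Anti-periplanar geometry; one transition state.
Total: 1 elementary step.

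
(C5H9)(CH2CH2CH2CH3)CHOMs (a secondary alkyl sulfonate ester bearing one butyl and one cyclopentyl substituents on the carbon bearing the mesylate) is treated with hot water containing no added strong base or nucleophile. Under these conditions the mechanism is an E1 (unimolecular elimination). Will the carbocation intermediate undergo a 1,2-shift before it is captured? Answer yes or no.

The first-formed carbocation is secondary.
The adjacent cyclopentyl carbon already bears 2 other carbon substituents and has a hydrogen to migrate; after a 1,2-hydride shift from that carbon the positive charge sits on a tertiary centre.
Tertiary is more stable than secondary, so the shift occurs.

yes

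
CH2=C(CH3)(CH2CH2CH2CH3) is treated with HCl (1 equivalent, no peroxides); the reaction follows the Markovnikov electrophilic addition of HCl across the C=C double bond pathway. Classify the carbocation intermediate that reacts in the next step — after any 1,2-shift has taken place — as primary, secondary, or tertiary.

tertiary

Step 1: Protonation of the alkene by HCl: the π bond acts as the nucleophile and picks up H⁺, giving the more stable (Markovnikov) tertiary carbocation. The H–Cl bond breaks heterolytically, releasing Cl⁻.
No single 1,2-shift to an adjacent carbon would give a more-substituted cation, so no rearrangement occurs.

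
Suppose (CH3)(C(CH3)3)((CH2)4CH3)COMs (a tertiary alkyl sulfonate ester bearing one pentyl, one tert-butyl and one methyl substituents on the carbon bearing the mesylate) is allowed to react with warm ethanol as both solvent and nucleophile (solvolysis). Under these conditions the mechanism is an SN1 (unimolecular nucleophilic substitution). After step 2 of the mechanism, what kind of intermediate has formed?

oxonium ion

Step 1: Rate-determining heterolysis of the C–O bond gives MsO⁻ and a tertiary carbocation.
Step 2: A lone pair on the oxygen of CH3CH2OH attacks the carbocation, forming a new C–O σ-bond and an oxonium ion.
After step 2 the species present is an oxonium ion.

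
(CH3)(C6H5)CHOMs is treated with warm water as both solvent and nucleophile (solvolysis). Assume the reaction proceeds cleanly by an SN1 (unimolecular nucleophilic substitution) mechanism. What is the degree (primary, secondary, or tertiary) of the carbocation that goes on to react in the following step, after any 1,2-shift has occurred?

secondary

Step 1: Rate-determining heterolysis of the C–O bond gives MsO⁻ and a secondary carbocation.
No single 1,2-shift to an adjacent carbon would give a more-substituted cation, so no rearrangement occurs.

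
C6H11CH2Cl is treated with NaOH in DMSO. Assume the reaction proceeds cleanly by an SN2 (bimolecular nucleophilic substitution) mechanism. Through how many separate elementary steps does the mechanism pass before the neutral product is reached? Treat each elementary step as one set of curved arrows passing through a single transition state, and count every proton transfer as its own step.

Step 1: OH⁻ attacks the back face of the α-carbon while Cl⁻ departs with the C–Cl bonding pair — a single concerted displacement through a pentacoordinate transition state.
Total: 1 elementary step.

1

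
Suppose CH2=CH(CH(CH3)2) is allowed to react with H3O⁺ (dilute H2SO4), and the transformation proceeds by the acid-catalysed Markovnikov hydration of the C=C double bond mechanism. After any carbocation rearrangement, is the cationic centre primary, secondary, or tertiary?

Step 1: Protonation of the alkene by H3O⁺: the π bond acts as the nucleophile and picks up H⁺, giving the more stable (Markovnikov) secondary carbocation. H2O is released.
Step 2: Carbocation rearrangement: a 1,2-hydride shift from the adjacent isopropyl carbon converts the initially-formed secondary cation into the more stable tertiary cation.
The cation rearranges from secondary to tertiary via a 1,2-hydride shift from the adjacent isopropyl carbon; the tertiary cation is what reacts next.

tertiary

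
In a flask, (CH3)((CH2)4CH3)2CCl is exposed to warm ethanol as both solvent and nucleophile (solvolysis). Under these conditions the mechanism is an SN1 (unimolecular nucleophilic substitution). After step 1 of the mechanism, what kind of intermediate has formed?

tertiary carbocation

Step 1: Rate-determining heterolysis of the C–Cl bond gives Cl⁻ and a tertiary carbocation.
After step 1 the species present is a tertiary carbocation.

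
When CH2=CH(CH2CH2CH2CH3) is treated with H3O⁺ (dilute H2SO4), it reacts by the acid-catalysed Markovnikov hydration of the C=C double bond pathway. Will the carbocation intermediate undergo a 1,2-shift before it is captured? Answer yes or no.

no

The first-formed carbocation is secondary.
No single 1,2-shift to an adjacent carbon would produce a more-substituted cation than the one already present, so no rearrangement occurs.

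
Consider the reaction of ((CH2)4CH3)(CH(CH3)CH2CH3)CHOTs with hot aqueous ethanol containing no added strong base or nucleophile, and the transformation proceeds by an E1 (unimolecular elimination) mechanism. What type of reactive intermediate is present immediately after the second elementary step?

tertiary carbocation

Step 1: The C–O bond breaks with both electrons going to the tosylate; TsO⁻ leaves and a secondary carbocation remains.
Step 2: A hydride (H with its bonding pair) migrates from the adjacent sec-butyl carbon to the cationic centre — a 1,2-hydride shift — upgrading the secondary cation to a tertiary one.
After step 2 the species present is a tertiary carbocation.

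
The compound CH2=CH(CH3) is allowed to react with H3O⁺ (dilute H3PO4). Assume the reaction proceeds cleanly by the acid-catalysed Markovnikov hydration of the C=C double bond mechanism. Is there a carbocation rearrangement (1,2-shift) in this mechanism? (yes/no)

no

The first-formed carbocation is secondary.
No single 1,2-shift to an adjacent carbon would produce a more-substituted cation than the one already present, so no rearrangement occurs.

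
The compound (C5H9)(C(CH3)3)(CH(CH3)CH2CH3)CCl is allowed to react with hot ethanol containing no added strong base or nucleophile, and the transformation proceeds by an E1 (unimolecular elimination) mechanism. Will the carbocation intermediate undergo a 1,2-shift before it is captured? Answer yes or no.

no

The first-formed carbocation is tertiary.
No single 1,2-shift to an adjacent carbon would produce a more-substituted cation than the one already present, so no rearrangement occurs.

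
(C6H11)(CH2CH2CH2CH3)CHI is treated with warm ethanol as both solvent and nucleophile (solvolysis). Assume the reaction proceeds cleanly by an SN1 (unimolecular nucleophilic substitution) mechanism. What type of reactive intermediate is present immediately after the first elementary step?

Step 1: Rate-determining heterolysis of the C–I bond gives I⁻ and a secondary carbocation.
After step 1 the species present is a secondary carbocation.

secondary carbocation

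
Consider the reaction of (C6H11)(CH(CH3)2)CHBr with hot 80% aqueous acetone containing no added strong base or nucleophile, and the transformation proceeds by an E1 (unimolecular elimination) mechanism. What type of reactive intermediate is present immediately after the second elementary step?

Step 1: Ionisation: the C–Br σ-bond cleaves heterolytically; both bonding electrons depart with Br⁻, leaving a secondary carbocation at the α-carbon.
Step 2: Carbocation rearrangement: a 1,2-hydride shift from the adjacent cyclohexyl carbon converts the initially-formed secondary cation into the more stable tertiary cation.
After step 2 the species present is a tertiary carbocation.

tertiary carbocation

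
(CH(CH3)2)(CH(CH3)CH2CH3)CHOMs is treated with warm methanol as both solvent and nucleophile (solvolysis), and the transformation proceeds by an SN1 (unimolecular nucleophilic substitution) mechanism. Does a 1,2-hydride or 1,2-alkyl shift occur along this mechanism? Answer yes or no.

yes

The first-formed carbocation is secondary.
The adjacent sec-butyl carbon already bears 2 other carbon substituents and has a hydrogen to migrate; after a 1,2-hydride shift from that carbon the positive charge sits on a tertiary centre.
Tertiary is more stable than secondary, so the shift occurs.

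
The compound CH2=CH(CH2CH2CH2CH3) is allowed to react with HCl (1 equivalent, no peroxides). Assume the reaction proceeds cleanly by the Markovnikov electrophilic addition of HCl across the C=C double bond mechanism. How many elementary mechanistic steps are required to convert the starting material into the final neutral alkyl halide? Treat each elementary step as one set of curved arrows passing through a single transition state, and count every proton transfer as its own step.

Step 1: Protonation of the alkene by HCl: the π bond acts as the nucleophile and picks up H⁺, giving the more stable (Markovnikov) secondary carbocation. The H–Cl bond breaks heterolytically, releasing Cl⁻.
(No 1,2-shift: no single shift to an adjacent carbon would give a more stable cation.)
Step 2: The Cl⁻ anion donates a lone pair to the carbocation, forming the new C–Cl σ-bond and giving the neutral alkyl halide.
Total: 2 elementary steps.

2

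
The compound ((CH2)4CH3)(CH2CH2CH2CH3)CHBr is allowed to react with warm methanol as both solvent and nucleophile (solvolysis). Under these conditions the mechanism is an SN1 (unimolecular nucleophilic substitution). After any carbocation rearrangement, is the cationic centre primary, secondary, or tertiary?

Step 1: The C–Br bond breaks with both electrons going to the bromide; Br⁻ leaves and a secondary carbocation remains.
No single 1,2-shift to an adjacent carbon would give a more-substituted cation, so no rearrangement occurs.

secondary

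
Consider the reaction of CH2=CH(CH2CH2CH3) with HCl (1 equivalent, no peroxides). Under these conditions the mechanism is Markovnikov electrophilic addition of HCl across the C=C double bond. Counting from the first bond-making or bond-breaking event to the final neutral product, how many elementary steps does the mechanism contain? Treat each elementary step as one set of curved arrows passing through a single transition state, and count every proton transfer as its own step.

Step 1: The π electrons of the C=C bond attack a proton of HCl; Markovnikov addition places the new C–H on the less-substituted alkene carbon, so the positive charge ends up on the more-substituted carbon — a secondary carbocation. The H–Cl bond breaks heterolytically, releasing Cl⁻.
(No 1,2-shift: no single shift to an adjacent carbon would give a more stable cation.)
Step 2: The Cl⁻ anion donates a lone pair to the carbocation, forming the new C–Cl σ-bond and giving the neutral alkyl halide.
Total: 2 elementary steps.

2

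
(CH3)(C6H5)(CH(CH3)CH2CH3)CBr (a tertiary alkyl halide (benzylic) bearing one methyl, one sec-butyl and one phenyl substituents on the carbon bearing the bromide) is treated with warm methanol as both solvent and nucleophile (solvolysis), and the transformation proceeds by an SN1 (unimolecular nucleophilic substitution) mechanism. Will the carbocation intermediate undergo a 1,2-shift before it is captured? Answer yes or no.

The first-formed carbocation is tertiary.
No single 1,2-shift to an adjacent carbon would produce a more-substituted cation than the one already present, so no rearrangement occurs.

no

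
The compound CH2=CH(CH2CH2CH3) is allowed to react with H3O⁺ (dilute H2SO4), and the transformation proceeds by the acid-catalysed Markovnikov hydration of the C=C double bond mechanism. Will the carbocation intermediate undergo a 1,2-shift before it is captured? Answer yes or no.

no

The first-formed carbocation is secondary.
No single 1,2-shift to an adjacent carbon would produce a more-substituted cation than the one already present, so no rearrangement occurs.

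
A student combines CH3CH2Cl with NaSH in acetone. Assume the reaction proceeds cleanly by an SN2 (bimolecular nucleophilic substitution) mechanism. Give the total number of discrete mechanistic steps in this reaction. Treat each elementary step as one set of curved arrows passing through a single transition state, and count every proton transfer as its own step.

Step 1: Backside attack by HS⁻ on the carbon bearing the chloride: the new C–S bond forms as the C–Cl bond breaks, with Walden inversion at carbon.
Total: 1 elementary step.

1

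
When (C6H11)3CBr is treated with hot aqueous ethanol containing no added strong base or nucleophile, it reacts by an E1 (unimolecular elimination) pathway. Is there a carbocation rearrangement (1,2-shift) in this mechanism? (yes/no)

no

The first-formed carbocation is tertiary.
No single 1,2-shift to an adjacent carbon would produce a more-substituted cation than the one already present, so no rearrangement occurs.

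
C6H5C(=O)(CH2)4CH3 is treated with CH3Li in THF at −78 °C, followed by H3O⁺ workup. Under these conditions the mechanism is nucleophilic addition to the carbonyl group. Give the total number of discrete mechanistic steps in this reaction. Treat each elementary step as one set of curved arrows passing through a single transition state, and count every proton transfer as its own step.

2

Step 1: Nucleophilic addition: the carbanion-like carbon of CH3Li adds to the carbonyl carbon, pushing the π(C=O) electron pair onto oxygen and giving a tetrahedral alkoxide.
Step 2: Protonation of the alkoxide by H3O⁺ workup furnishes an alcohol.
Total: 2 elementary steps.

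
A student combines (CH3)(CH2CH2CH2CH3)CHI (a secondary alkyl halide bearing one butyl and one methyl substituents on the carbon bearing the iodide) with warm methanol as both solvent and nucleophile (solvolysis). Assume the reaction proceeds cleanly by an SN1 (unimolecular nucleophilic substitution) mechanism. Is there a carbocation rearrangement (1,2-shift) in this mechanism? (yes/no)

no

The first-formed carbocation is secondary.
No single 1,2-shift to an adjacent carbon would produce a more-substituted cation than the one already present, so no rearrangement occurs.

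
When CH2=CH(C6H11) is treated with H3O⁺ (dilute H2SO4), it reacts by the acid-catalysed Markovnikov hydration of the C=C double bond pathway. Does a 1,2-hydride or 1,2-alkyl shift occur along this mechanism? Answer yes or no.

yes

The first-formed carbocation is secondary.
The adjacent cyclohexyl carbon already bears 2 other carbon substituents and has a hydrogen to migrate; after a 1,2-hydride shift from that carbon the positive charge sits on a tertiary centre.
Tertiary is more stable than secondary, so the shift occurs.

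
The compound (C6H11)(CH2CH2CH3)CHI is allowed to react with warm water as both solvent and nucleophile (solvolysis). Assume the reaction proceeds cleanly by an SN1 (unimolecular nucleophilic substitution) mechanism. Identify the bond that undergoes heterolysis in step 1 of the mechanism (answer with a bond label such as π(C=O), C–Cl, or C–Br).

C–I

Step 1: Unassisted departure of I⁻ (taking the C–I bonding pair) generates a secondary carbocation.
The bond broken in this step is the C–I bond.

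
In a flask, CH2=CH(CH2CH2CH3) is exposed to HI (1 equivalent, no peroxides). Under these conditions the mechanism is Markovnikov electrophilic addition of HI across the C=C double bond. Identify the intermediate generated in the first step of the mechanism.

Step 1: The π electrons of the C=C bond attack a proton of HI; Markovnikov addition places the new C–H on the less-substituted alkene carbon, so the positive charge ends up on the more-substituted carbon — a secondary carbocation. The H–I bond breaks heterolytically, releasing I⁻.
After step 1 the species present is a secondary carbocation.

secondary carbocation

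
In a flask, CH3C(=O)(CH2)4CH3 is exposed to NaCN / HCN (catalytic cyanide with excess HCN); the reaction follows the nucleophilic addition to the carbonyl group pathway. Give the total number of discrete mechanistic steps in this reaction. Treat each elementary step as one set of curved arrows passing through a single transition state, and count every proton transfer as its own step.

2

Step 1: Nucleophilic addition: CN⁻ adds to the carbonyl carbon, pushing the π(C=O) electron pair onto oxygen and giving a tetrahedral alkoxide.
Step 2: The alkoxide oxygen removes a proton from HCN present in the mixture, giving a cyanohydrin and regenerating CN⁻.
Total: 2 elementary steps.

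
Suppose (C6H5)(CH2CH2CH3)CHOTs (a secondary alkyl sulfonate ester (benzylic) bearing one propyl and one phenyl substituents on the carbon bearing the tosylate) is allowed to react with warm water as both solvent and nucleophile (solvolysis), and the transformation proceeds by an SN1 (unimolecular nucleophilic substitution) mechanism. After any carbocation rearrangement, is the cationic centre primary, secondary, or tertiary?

Step 1: Unassisted departure of TsO⁻ (taking the C–O bonding pair) generates a secondary carbocation.
No single 1,2-shift to an adjacent carbon would give a more-substituted cation, so no rearrangement occurs.

secondary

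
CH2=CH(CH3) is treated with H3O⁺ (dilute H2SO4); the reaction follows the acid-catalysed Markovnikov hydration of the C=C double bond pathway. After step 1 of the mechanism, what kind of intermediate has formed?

Step 1: The π electrons of the C=C bond attack a proton of H3O⁺; Markovnikov addition places the new C–H on the less-substituted alkene carbon, so the positive charge ends up on the more-substituted carbon — a secondary carbocation. H2O is released.
After step 1 the species present is a secondary carbocation.

secondary carbocation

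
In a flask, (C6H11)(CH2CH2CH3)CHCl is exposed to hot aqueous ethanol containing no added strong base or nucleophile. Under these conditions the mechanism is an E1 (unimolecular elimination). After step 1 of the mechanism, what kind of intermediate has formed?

secondary carbocation

Step 1: Unassisted departure of Cl⁻ (taking the C–Cl bonding pair) generates a secondary carbocation.
After step 1 the species present is a secondary carbocation.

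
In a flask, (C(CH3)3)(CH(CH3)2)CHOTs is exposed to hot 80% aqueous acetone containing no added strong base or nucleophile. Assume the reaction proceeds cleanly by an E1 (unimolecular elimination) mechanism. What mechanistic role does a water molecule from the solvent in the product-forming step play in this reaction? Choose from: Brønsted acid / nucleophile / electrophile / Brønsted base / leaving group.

Brønsted base

Step 3: A weak base (a water molecule from the solvent) removes a proton from a carbon adjacent to the cationic centre; the electrons of that C–H bond become the new π(C=C) bond, giving the alkene.
A water molecule from the solvent in the product-forming step accepts a proton in a proton-transfer step — a Brønsted base.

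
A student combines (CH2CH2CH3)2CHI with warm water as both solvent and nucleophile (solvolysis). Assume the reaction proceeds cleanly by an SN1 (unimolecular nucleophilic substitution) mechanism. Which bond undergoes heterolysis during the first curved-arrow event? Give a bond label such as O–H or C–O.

C–I

Step 1: The C–I bond breaks with both electrons going to the iodide; I⁻ leaves and a secondary carbocation remains.
The bond broken in this step is the C–I bond.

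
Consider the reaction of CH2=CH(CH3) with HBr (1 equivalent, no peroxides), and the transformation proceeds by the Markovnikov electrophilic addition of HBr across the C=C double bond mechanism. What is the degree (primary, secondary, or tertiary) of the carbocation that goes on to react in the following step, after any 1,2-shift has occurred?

Step 1: Protonation of the alkene by HBr: the π bond acts as the nucleophile and picks up H⁺, giving the more stable (Markovnikov) secondary carbocation. The H–Br bond breaks heterolytically, releasing Br⁻.
No single 1,2-shift to an adjacent carbon would give a more-substituted cation, so no rearrangement occurs.

secondary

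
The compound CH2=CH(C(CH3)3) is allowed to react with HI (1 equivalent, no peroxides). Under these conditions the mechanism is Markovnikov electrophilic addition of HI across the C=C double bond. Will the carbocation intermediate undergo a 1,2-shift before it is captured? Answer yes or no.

The first-formed carbocation is secondary.
The adjacent tert-butyl carbon has no hydrogen but bears methyl groups; migration of one methyl with its bonding pair (a 1,2-methyl shift) places the charge on a tertiary centre.
Tertiary is more stable than secondary, so the shift occurs.

yes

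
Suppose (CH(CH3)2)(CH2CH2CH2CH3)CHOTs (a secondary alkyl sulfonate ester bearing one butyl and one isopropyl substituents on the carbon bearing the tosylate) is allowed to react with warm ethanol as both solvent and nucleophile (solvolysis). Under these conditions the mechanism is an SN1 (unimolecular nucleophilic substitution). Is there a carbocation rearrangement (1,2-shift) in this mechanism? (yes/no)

The first-formed carbocation is secondary.
The adjacent isopropyl carbon already bears 2 other carbon substituents and has a hydrogen to migrate; after a 1,2-hydride shift from that carbon the positive charge sits on a tertiary centre.
Tertiary is more stable than secondary, so the shift occurs.

yes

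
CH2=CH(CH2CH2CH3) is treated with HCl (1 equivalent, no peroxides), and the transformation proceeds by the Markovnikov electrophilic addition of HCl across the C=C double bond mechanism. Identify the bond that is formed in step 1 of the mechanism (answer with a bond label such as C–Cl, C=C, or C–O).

C–H

Step 1: Electrophilic addition begins with the π(C=C) electrons forming a bond to the proton of HCl. Following Markovnikov's rule, the resulting cation is secondary. The H–Cl bond breaks heterolytically, releasing Cl⁻.
The bond formed in this step is the C–H bond.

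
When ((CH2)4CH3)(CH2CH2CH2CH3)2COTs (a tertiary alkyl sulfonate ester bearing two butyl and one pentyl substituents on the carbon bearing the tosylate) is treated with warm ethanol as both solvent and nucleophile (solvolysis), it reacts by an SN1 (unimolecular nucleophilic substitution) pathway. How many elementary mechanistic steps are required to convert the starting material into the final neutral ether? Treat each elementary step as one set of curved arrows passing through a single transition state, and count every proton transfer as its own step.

Step 1: Ionisation: the C–O σ-bond cleaves heterolytically; both bonding electrons depart with TsO⁻, leaving a tertiary carbocation at the α-carbon.
(No 1,2-shift: no single shift to an adjacent carbon would give a more stable cation.)
Step 2: Nucleophilic capture: the oxygen of CH3CH2OH bonds to the cationic carbon, producing an oxonium-ion intermediate.
Step 3: Proton transfer from the O–H of the oxonium ion to a solvent molecule delivers the neutral ether.
Total: 3 elementary steps.

3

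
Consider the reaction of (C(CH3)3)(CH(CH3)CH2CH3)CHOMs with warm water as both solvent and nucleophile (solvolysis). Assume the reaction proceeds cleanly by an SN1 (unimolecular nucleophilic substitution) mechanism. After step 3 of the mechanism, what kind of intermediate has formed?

Step 1: Ionisation: the C–O σ-bond cleaves heterolytically; both bonding electrons depart with MsO⁻, leaving a secondary carbocation at the α-carbon.
Step 2: A 1,2-hydride shift from the adjacent sec-butyl carbon moves the positive charge from the secondary centre to an adjacent carbon, generating a more stable tertiary carbocation.
Step 3: Nucleophilic capture: the oxygen of H2O bonds to the cationic carbon, producing an oxonium-ion intermediate.
After step 3 the species present is an oxonium ion.

oxonium ion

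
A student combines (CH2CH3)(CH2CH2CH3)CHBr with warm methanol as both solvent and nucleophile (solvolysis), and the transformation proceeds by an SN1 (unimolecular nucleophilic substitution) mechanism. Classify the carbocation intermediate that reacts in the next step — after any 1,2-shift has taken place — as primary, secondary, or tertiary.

secondary

Step 1: Unassisted departure of Br⁻ (taking the C–Br bonding pair) generates a secondary carbocation.
No single 1,2-shift to an adjacent carbon would give a more-substituted cation, so no rearrangement occurs.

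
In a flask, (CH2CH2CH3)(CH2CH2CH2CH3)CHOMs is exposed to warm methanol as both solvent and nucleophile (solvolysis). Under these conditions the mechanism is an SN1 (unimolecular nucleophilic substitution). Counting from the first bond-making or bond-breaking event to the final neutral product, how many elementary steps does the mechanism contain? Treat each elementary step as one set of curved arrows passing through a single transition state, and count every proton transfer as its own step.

Step 1: Unassisted departure of MsO⁻ (taking the C–O bonding pair) generates a secondary carbocation.
(No 1,2-shift: no single shift to an adjacent carbon would give a more stable cation.)
Step 2: Nucleophilic capture: the oxygen of CH3OH bonds to the cationic carbon, producing an oxonium-ion intermediate.
Step 3: Proton transfer from the O–H of the oxonium ion to a solvent molecule delivers the neutral ether.
Total: 3 elementary steps.

3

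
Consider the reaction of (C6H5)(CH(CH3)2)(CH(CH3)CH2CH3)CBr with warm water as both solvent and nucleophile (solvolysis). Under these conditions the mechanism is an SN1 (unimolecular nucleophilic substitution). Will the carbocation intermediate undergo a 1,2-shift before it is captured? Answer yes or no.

no

The first-formed carbocation is tertiary.
No single 1,2-shift to an adjacent carbon would produce a more-substituted cation than the one already present, so no rearrangement occurs.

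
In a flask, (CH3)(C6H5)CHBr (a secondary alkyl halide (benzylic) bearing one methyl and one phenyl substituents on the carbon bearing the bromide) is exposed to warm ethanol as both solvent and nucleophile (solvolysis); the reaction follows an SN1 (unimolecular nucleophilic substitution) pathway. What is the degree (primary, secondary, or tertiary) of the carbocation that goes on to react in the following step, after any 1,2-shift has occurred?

Step 1: The C–Br bond breaks with both electrons going to the bromide; Br⁻ leaves and a secondary carbocation remains.
No single 1,2-shift to an adjacent carbon would give a more-substituted cation, so no rearrangement occurs.

secondary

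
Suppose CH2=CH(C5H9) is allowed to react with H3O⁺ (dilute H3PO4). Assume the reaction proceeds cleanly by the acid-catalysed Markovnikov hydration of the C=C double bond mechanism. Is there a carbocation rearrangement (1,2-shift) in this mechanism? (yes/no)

yes

The first-formed carbocation is secondary.
The adjacent cyclopentyl carbon already bears 2 other carbon substituents and has a hydrogen to migrate; after a 1,2-hydride shift from that carbon the positive charge sits on a tertiary centre.
Tertiary is more stable than secondary, so the shift occurs.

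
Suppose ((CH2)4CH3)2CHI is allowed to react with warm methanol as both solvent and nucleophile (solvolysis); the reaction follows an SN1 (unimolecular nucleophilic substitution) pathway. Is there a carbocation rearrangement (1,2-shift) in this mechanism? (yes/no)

no

The first-formed carbocation is secondary.
No single 1,2-shift to an adjacent carbon would produce a more-substituted cation than the one already present, so no rearrangement occurs.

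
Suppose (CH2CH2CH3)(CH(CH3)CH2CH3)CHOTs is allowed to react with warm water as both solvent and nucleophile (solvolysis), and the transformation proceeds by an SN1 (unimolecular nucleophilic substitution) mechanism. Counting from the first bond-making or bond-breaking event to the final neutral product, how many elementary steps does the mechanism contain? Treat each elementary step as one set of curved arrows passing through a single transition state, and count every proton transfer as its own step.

4

Step 1: Ionisation: the C–O σ-bond cleaves heterolytically; both bonding electrons depart with TsO⁻, leaving a secondary carbocation at the α-carbon.
Step 2: A hydride (H with its bonding pair) migrates from the adjacent sec-butyl carbon to the cationic centre — a 1,2-hydride shift — upgrading the secondary cation to a tertiary one.
Step 3: Nucleophilic capture: the oxygen of H2O bonds to the cationic carbon, producing an oxonium-ion intermediate.
Step 4: Deprotonation of the oxonium oxygen by solvent water yields the neutral alcohol.
Total: 4 elementary steps.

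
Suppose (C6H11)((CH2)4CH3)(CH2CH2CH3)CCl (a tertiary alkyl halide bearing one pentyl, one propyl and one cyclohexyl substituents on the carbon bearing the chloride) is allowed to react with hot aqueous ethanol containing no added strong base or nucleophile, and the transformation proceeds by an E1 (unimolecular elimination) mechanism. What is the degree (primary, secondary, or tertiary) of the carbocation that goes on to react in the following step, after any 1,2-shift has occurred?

Step 1: Rate-determining heterolysis of the C–Cl bond gives Cl⁻ and a tertiary carbocation.
No single 1,2-shift to an adjacent carbon would give a more-substituted cation, so no rearrangement occurs.

tertiary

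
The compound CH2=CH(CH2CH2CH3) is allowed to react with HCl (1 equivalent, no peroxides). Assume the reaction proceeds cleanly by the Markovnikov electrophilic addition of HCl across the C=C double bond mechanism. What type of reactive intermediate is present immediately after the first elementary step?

Step 1: Protonation of the alkene by HCl: the π bond acts as the nucleophile and picks up H⁺, giving the more stable (Markovnikov) secondary carbocation. The H–Cl bond breaks heterolytically, releasing Cl⁻.
After step 1 the species present is a secondary carbocation.

secondary carbocation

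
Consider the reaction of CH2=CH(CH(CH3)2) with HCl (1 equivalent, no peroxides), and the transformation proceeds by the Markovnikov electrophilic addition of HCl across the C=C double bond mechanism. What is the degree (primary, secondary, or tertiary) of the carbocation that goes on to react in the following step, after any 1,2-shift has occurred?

Step 1: The π electrons of the C=C bond attack a proton of HCl; Markovnikov addition places the new C–H on the less-substituted alkene carbon, so the positive charge ends up on the more-substituted carbon — a secondary carbocation. The H–Cl bond breaks heterolytically, releasing Cl⁻.
Step 2: Carbocation rearrangement: a 1,2-hydride shift from the adjacent isopropyl carbon converts the initially-formed secondary cation into the more stable tertiary cation.
The cation rearranges from secondary to tertiary via a 1,2-hydride shift from the adjacent isopropyl carbon; the tertiary cation is what reacts next.

tertiary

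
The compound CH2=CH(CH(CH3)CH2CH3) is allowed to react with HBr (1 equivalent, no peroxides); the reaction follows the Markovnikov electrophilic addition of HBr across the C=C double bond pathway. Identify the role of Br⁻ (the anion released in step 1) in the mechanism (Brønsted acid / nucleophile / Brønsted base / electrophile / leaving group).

nucleophile

Step 3: Br⁻ captures the cation: a lone pair on Br⁻ fills the empty p orbital, producing the alkyl halide product.
Br⁻ (the anion released in step 1) donates an electron pair to form a new σ-bond to carbon — it is the nucleophile.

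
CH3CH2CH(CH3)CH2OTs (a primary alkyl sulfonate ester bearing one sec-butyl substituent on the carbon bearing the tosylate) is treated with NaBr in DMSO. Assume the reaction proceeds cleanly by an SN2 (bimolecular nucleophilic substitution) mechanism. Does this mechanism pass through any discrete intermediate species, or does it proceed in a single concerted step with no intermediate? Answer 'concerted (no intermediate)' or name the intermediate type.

Br⁻ attacks the back face of the α-carbon while TsO⁻ departs with the C–O bonding pair — a single concerted displacement through a pentacoordinate transition state.
All bond changes occur in one transition state; no discrete intermediate is formed.

concerted (no intermediate)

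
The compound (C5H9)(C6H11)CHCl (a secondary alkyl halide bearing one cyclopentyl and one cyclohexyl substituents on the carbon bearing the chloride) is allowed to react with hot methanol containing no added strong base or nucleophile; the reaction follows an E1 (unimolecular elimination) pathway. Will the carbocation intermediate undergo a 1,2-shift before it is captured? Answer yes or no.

yes

The first-formed carbocation is secondary.
The adjacent cyclopentyl carbon already bears 2 other carbon substituents and has a hydrogen to migrate; after a 1,2-hydride shift from that carbon the positive charge sits on a tertiary centre.
Tertiary is more stable than secondary, so the shift occurs.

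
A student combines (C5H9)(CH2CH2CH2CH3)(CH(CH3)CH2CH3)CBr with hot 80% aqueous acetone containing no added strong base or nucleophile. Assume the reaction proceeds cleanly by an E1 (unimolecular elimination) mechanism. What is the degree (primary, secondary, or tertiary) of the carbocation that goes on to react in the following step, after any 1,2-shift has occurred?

tertiary

Step 1: Rate-determining heterolysis of the C–Br bond gives Br⁻ and a tertiary carbocation.
No single 1,2-shift to an adjacent carbon would give a more-substituted cation, so no rearrangement occurs.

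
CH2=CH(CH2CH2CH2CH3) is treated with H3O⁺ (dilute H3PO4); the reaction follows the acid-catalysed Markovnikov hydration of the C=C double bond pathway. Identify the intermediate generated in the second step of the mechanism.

oxonium ion

Step 1: Electrophilic addition begins with the π(C=C) electrons forming a bond to the proton of H3O⁺. Following Markovnikov's rule, the resulting cation is secondary. H2O is released.
Step 2: Nucleophilic capture of the cation by H2O produces the protonated alcohol (an oxonium ion).
After step 2 the species present is an oxonium ion.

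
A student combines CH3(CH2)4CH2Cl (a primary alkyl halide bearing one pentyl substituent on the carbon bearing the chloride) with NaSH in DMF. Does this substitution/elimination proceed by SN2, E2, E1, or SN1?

Conditions: a primary substrate with a strong nucleophile in the polar aprotic solvent DMF.
These conditions are the textbook signature of the SN2 pathway.
An unhindered substrate with a strong nucleophile in a polar aprotic solvent favours one-step backside displacement.

SN2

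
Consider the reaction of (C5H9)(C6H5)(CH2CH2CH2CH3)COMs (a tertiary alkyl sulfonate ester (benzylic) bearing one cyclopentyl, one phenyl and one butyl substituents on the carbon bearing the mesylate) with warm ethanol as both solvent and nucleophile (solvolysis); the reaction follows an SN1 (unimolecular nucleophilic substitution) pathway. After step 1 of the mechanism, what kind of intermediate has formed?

tertiary carbocation

Step 1: Rate-determining heterolysis of the C–O bond gives MsO⁻ and a tertiary carbocation.
After step 1 the species present is a tertiary carbocation.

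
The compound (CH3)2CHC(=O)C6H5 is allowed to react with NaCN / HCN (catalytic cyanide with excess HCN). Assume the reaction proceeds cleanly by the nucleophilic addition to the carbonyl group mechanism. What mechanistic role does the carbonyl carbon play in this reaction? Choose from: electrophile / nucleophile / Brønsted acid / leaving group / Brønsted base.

Step 1: CN⁻ attacks the sp² carbonyl carbon; the C=O π bond breaks and the electrons end up as a lone pair on the alkoxide oxygen of the tetrahedral intermediate.
The carbonyl carbon accepts an electron pair into an empty or π* orbital — it is the electrophile.

electrophile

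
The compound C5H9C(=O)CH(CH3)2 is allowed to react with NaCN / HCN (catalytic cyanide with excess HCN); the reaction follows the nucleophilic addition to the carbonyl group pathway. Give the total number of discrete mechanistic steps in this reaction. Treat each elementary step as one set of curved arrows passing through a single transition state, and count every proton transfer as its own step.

Step 1: Nucleophilic addition: CN⁻ adds to the carbonyl carbon, pushing the π(C=O) electron pair onto oxygen and giving a tetrahedral alkoxide.
Step 2: The alkoxide is protonated in situ by undissociated HCN, yielding a cyanohydrin; the CN⁻ so formed carries on the cycle.
Total: 2 elementary steps.

2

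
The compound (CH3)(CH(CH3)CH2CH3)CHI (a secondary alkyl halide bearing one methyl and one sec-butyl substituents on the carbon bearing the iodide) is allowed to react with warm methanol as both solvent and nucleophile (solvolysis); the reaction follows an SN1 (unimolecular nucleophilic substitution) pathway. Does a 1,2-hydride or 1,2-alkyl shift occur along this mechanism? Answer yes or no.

The first-formed carbocation is secondary.
The adjacent sec-butyl carbon already bears 2 other carbon substituents and has a hydrogen to migrate; after a 1,2-hydride shift from that carbon the positive charge sits on a tertiary centre.
Tertiary is more stable than secondary, so the shift occurs.

yes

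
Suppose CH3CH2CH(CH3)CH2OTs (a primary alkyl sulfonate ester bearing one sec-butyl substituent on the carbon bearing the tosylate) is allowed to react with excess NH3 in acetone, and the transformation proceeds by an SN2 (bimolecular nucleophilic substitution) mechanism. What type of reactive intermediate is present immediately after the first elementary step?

Step 1: A lone pair on the N of NH3 attacks the α-carbon from the back side while the C–O bond breaks; both bonding electrons leave with TsO⁻. The product of this concerted step is an alkylammonium ion.
After step 1 the species present is an ammonium ion.

ammonium ion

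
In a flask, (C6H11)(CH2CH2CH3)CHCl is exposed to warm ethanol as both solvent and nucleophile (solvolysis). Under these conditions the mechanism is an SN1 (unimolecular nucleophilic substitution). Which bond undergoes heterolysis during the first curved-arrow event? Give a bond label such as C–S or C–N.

Step 1: The C–Cl bond breaks with both electrons going to the chloride; Cl⁻ leaves and a secondary carbocation remains.
The bond broken in this step is the C–Cl bond.

C–Cl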